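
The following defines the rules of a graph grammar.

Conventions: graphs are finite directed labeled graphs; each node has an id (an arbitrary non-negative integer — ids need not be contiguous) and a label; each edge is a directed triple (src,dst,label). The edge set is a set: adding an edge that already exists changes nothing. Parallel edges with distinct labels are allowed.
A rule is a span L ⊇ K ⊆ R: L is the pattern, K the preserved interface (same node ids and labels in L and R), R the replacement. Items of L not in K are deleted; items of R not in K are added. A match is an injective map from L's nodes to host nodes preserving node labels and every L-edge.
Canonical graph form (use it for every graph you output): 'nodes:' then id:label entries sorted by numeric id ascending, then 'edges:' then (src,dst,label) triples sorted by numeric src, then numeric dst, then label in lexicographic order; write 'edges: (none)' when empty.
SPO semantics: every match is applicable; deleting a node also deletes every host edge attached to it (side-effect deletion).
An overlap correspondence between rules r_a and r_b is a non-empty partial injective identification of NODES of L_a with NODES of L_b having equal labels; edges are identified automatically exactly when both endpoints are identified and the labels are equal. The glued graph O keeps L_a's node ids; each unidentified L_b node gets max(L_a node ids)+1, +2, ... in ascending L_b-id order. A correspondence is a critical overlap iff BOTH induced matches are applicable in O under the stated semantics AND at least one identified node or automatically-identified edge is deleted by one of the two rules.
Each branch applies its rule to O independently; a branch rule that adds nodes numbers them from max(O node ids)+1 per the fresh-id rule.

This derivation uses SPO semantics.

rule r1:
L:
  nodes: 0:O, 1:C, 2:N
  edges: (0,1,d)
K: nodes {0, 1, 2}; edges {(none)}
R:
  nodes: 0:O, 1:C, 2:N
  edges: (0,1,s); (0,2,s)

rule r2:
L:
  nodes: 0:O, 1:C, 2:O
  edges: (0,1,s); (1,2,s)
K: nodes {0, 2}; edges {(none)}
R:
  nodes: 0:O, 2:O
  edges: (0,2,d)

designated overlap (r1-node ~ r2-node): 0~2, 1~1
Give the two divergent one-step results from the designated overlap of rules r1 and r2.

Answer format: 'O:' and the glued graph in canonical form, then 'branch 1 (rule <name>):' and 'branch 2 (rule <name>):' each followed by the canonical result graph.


O:
nodes: 0:O, 1:C, 2:N, 3:O
edges: (0,1,d); (1,0,s); (3,1,s)
branch 1 (rule r1):
nodes: 0:O, 1:C, 2:N, 3:O
edges: (0,1,s); (0,2,s); (1,0,s); (3,1,s)
branch 2 (rule r2):
nodes: 0:O, 2:N, 3:O
edges: (3,0,d)


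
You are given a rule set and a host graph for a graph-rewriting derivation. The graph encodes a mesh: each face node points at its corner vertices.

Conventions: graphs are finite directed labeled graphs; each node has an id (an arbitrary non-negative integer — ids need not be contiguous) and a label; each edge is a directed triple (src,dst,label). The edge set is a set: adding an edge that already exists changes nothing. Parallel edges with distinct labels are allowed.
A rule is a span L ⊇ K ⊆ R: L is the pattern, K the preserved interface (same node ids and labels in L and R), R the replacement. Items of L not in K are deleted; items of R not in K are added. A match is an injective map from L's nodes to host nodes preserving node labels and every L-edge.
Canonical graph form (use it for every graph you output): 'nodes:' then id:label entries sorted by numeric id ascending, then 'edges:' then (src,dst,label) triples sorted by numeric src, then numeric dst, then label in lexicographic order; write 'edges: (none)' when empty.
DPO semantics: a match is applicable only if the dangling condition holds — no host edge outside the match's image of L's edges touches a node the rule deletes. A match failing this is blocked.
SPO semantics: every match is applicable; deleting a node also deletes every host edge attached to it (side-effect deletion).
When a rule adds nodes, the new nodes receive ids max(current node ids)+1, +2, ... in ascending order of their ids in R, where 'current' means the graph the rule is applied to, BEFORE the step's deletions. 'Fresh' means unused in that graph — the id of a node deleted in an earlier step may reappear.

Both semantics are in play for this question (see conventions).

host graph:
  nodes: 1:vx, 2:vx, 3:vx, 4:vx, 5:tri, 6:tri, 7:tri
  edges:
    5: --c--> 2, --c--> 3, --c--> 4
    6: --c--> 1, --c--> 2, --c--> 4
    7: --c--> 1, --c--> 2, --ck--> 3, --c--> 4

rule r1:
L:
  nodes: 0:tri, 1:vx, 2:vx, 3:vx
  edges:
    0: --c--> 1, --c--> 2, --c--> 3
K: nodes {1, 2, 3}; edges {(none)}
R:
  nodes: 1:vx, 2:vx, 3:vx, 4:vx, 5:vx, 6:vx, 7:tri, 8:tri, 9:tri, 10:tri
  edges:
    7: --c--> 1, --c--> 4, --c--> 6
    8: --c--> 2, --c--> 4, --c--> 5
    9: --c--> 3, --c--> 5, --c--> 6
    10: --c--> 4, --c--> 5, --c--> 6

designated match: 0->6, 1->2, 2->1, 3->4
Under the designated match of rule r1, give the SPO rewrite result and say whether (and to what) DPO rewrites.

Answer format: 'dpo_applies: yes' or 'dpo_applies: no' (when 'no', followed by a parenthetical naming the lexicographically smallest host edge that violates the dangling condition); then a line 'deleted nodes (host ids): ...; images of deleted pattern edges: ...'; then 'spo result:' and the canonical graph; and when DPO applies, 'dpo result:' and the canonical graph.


dpo_applies: yes
deleted nodes (host ids): 6; images of deleted pattern edges: (6,1,c); (6,2,c); (6,4,c)
spo result:
nodes: 1:vx, 2:vx, 3:vx, 4:vx, 5:tri, 7:tri, 8:vx, 9:vx, 10:vx, 11:tri, 12:tri, 13:tri, 14:tri
edges: (5,2,c); (5,3,c); (5,4,c); (7,1,c); (7,2,c); (7,3,ck); (7,4,c); (11,2,c); (11,8,c); (11,10,c); (12,1,c); (12,8,c); (12,9,c); (13,4,c); (13,9,c); (13,10,c); (14,8,c); (14,9,c); (14,10,c)
dpo result:
nodes: 1:vx, 2:vx, 3:vx, 4:vx, 5:tri, 7:tri, 8:vx, 9:vx, 10:vx, 11:tri, 12:tri, 13:tri, 14:tri
edges: (5,2,c); (5,3,c); (5,4,c); (7,1,c); (7,2,c); (7,3,ck); (7,4,c); (11,2,c); (11,8,c); (11,10,c); (12,1,c); (12,8,c); (12,9,c); (13,4,c); (13,9,c); (13,10,c); (14,8,c); (14,9,c); (14,10,c)


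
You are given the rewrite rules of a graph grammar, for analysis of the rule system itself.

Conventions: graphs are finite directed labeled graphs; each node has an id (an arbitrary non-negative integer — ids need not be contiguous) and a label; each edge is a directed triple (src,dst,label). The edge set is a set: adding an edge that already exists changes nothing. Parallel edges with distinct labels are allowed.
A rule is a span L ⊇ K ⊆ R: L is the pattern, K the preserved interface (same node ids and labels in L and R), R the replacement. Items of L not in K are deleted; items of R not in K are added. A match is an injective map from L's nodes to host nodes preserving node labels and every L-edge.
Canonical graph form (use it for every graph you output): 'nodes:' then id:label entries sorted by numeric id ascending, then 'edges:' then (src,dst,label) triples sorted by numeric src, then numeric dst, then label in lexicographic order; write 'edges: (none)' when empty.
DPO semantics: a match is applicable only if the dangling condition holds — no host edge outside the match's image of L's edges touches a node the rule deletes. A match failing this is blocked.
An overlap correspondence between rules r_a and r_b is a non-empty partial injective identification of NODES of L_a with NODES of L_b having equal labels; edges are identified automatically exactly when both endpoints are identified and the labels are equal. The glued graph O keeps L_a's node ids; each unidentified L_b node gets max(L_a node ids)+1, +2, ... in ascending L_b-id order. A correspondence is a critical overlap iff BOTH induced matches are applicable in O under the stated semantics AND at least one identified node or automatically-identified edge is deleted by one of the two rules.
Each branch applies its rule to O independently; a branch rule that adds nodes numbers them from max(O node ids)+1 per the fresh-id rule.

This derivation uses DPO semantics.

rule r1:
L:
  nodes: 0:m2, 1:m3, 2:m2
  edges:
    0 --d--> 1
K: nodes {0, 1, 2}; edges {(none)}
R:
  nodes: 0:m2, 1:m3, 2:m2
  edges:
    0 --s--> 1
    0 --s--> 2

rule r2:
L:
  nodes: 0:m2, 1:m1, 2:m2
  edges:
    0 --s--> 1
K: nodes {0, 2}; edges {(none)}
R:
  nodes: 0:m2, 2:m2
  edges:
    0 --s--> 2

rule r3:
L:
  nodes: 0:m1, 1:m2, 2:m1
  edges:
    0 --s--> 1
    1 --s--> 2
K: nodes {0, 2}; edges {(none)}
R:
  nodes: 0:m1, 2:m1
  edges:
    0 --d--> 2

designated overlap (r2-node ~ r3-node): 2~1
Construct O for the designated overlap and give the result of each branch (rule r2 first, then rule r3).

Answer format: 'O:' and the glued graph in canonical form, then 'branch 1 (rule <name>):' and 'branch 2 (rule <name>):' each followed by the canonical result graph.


O:
nodes: 0:m2, 1:m1, 2:m2, 3:m1, 4:m1
edges: (0,1,s); (2,4,s); (3,2,s)
branch 1 (rule r2):
nodes: 0:m2, 2:m2, 3:m1, 4:m1
edges: (0,2,s); (2,4,s); (3,2,s)
branch 2 (rule r3):
nodes: 0:m2, 1:m1, 3:m1, 4:m1
edges: (0,1,s); (3,4,d)


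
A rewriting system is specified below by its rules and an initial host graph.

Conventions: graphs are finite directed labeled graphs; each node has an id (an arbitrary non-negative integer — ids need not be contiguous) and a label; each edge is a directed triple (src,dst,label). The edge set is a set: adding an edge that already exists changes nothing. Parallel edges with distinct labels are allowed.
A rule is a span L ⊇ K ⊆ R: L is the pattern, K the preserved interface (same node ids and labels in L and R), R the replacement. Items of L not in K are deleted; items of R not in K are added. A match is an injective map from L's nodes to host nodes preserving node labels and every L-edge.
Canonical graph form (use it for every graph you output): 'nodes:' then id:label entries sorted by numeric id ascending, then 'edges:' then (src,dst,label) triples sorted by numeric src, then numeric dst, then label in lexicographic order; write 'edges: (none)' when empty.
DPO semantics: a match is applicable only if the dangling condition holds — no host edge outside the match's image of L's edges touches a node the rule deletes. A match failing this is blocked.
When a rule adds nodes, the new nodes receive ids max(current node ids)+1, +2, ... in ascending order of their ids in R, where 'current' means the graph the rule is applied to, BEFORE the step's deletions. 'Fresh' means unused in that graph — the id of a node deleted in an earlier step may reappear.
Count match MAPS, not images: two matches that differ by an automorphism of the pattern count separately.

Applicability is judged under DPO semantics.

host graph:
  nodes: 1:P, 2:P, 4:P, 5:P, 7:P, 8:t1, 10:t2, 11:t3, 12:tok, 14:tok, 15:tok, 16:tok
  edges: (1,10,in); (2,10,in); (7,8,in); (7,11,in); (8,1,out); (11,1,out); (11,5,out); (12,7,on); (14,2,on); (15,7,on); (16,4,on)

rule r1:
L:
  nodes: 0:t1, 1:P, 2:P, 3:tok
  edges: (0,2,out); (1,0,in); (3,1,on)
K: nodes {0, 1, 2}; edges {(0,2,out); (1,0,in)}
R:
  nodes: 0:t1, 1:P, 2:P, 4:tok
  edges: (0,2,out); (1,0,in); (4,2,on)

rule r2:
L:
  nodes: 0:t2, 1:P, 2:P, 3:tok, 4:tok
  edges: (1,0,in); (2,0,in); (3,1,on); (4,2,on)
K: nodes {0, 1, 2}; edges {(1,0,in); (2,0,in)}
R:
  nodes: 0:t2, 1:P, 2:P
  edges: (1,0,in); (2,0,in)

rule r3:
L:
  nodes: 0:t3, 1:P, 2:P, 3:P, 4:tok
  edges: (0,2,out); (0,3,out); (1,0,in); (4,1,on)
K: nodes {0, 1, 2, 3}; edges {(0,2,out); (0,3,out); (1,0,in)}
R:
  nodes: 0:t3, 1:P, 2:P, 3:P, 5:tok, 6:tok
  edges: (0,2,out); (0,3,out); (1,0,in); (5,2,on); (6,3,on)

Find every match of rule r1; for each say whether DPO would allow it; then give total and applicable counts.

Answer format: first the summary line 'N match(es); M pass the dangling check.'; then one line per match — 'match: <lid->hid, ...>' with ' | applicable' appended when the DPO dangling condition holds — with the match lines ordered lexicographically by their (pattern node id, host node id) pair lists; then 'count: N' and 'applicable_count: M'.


2 match(es); 2 pass the dangling check.
match: 0->8, 1->7, 2->1, 3->12 | applicable
match: 0->8, 1->7, 2->1, 3->15 | applicable
count: 2
applicable_count: 2


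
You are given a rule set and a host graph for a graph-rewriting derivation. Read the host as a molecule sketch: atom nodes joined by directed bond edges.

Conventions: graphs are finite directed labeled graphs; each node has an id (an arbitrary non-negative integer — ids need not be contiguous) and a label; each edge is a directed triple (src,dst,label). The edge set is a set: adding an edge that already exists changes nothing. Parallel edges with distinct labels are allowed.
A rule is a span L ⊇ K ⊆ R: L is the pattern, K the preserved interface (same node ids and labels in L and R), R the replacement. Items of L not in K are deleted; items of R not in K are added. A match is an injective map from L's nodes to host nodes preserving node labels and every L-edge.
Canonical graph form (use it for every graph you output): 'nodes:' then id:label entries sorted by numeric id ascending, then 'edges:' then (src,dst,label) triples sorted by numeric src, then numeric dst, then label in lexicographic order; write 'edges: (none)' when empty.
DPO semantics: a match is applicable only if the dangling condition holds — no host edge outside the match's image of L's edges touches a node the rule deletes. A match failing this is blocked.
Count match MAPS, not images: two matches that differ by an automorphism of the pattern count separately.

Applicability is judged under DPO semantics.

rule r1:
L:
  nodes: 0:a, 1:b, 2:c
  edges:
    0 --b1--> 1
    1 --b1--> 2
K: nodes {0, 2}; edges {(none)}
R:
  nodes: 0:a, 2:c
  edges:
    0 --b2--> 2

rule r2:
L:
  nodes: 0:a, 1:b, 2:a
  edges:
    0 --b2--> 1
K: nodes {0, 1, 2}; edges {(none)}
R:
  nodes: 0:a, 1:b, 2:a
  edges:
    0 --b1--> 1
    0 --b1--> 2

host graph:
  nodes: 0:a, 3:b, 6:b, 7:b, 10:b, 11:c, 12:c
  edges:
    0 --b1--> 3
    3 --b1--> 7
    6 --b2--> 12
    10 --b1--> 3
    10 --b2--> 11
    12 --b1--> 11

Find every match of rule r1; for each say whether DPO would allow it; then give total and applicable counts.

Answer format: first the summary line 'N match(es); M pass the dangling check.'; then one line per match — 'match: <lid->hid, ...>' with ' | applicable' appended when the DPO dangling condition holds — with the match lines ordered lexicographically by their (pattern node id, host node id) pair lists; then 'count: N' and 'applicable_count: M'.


0 match(es); 0 pass the dangling check.
count: 0
applicable_count: 0


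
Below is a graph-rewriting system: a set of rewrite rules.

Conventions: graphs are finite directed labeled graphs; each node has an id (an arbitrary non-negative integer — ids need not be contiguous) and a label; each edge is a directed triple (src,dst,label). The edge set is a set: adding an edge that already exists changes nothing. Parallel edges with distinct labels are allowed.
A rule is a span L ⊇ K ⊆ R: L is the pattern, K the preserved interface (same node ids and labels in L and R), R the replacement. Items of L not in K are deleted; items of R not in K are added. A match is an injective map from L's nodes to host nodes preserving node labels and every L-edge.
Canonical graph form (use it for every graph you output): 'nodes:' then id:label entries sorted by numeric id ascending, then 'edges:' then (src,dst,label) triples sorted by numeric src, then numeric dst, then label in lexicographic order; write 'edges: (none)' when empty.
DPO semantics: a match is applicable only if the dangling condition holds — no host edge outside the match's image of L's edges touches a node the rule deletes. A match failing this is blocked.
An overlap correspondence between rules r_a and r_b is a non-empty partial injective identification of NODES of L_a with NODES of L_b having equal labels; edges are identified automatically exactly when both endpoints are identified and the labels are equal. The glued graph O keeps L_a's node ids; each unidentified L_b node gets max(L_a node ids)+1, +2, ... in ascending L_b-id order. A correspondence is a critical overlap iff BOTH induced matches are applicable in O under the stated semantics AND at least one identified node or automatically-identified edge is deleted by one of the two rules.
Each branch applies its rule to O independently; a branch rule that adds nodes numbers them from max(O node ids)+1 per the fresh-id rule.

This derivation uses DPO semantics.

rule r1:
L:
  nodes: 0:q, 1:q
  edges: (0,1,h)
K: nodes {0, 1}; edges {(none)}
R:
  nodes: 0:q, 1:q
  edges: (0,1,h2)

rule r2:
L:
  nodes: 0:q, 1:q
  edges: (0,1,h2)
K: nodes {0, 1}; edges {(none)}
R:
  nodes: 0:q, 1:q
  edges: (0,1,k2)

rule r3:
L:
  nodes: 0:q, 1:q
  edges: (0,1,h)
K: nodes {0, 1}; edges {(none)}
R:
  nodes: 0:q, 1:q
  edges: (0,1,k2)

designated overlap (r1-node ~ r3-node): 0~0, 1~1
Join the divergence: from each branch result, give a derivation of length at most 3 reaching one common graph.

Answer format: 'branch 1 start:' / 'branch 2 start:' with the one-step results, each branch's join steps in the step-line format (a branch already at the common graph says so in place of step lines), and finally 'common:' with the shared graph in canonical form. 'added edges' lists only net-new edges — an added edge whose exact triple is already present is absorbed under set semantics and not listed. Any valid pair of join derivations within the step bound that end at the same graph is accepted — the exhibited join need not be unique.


branch 1 start:
nodes: 0:q, 1:q
edges: (0,1,h2)
branch 2 start:
nodes: 0:q, 1:q
edges: (0,1,k2)
branch 1 step 1: rule r2; match: 0->0, 1->1; deleted nodes (none); deleted edges (0,1,h2); added nodes (none); added edges (0,1,k2); result: nodes: 0:q, 1:q edges: (0,1,k2)
branch 2: already at the common graph (0 steps)
common:
nodes: 0:q, 1:q
edges: (0,1,k2)


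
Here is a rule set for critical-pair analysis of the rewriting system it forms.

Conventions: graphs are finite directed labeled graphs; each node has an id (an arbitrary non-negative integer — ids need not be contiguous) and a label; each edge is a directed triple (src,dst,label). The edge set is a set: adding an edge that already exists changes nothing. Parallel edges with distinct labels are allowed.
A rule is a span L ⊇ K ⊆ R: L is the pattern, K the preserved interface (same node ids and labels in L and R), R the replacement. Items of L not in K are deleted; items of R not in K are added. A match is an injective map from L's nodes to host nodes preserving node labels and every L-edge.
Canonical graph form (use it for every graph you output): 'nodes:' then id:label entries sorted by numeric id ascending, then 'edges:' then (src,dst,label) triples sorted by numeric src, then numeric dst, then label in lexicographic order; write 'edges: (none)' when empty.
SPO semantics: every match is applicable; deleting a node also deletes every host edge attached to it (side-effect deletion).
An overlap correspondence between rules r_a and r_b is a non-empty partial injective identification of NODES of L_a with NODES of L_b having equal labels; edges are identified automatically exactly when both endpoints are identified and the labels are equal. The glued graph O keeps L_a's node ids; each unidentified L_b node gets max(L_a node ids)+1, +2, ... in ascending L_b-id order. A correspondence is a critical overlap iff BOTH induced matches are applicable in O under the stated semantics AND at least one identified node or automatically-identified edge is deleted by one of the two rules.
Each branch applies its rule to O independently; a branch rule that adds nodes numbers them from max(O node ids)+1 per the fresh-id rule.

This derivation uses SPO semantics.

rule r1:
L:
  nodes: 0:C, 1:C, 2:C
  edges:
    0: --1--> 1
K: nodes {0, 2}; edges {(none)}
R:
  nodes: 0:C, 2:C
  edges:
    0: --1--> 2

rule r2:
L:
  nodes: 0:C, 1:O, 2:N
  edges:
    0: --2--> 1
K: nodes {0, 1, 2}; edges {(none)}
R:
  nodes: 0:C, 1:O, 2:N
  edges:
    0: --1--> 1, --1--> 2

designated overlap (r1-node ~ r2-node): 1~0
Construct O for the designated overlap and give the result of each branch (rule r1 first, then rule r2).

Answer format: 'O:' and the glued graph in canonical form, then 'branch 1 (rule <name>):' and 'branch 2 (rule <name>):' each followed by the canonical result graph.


O:
nodes: 0:C, 1:C, 2:C, 3:O, 4:N
edges: (0,1,1); (1,3,2)
branch 1 (rule r1):
nodes: 0:C, 2:C, 3:O, 4:N
edges: (0,2,1)
branch 2 (rule r2):
nodes: 0:C, 1:C, 2:C, 3:O, 4:N
edges: (0,1,1); (1,3,1); (1,4,1)


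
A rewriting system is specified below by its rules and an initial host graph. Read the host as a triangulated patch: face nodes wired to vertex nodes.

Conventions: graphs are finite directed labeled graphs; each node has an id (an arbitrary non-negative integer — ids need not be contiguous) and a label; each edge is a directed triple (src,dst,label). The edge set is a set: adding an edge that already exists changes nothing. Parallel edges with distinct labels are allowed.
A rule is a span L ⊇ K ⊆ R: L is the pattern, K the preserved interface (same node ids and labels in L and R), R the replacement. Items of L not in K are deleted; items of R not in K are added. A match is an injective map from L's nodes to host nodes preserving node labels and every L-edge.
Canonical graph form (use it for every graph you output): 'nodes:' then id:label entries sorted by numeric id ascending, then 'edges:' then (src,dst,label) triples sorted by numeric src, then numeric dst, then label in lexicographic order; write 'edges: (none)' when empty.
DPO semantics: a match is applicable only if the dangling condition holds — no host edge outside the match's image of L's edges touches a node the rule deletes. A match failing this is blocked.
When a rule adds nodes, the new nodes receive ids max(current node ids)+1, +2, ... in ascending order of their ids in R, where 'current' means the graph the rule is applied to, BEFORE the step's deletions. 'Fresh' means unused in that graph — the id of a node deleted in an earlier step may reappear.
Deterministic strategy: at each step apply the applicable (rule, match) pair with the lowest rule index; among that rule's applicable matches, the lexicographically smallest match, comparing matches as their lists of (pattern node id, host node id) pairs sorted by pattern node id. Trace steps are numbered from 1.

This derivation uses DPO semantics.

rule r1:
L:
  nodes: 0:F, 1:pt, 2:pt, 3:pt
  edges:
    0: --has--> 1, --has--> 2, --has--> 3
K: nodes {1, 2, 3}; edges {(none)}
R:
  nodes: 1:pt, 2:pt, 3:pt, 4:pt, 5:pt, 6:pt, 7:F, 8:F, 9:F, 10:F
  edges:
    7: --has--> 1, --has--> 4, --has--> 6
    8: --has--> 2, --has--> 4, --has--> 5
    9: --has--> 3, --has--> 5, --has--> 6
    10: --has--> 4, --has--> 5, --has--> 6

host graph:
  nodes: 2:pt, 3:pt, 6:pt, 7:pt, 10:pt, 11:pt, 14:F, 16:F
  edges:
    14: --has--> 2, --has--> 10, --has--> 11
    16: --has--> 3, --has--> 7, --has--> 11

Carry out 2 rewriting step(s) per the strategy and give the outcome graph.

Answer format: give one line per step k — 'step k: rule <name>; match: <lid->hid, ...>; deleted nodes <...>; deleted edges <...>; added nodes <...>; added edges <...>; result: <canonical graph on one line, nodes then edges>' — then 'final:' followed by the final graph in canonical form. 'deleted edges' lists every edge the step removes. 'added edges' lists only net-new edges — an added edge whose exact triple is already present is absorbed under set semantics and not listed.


step 1: rule r1; match: 0->14, 1->2, 2->10, 3->11; deleted nodes 14; deleted edges (14,2,has); (14,10,has); (14,11,has); added nodes 17, 18, 19, 20, 21, 22, 23; added edges (20,2,has); (20,17,has); (20,19,has); (21,10,has); (21,17,has); (21,18,has); (22,11,has); (22,18,has); (22,19,has); (23,17,has); (23,18,has); (23,19,has); result: nodes: 2:pt, 3:pt, 6:pt, 7:pt, 10:pt, 11:pt, 16:F, 17:pt, 18:pt, 19:pt, 20:F, 21:F, 22:F, 23:F edges: (16,3,has); (16,7,has); (16,11,has); (20,2,has); (20,17,has); (20,19,has); (21,10,has); (21,17,has); (21,18,has); (22,11,has); (22,18,has); (22,19,has); (23,17,has); (23,18,has); (23,19,has)
step 2: rule r1; match: 0->16, 1->3, 2->7, 3->11; deleted nodes 16; deleted edges (16,3,has); (16,7,has); (16,11,has); added nodes 24, 25, 26, 27, 28, 29, 30; added edges (27,3,has); (27,24,has); (27,26,has); (28,7,has); (28,24,has); (28,25,has); (29,11,has); (29,25,has); (29,26,has); (30,24,has); (30,25,has); (30,26,has); result: nodes: 2:pt, 3:pt, 6:pt, 7:pt, 10:pt, 11:pt, 17:pt, 18:pt, 19:pt, 20:F, 21:F, 22:F, 23:F, 24:pt, 25:pt, 26:pt, 27:F, 28:F, 29:F, 30:F edges: (20,2,has); (20,17,has); (20,19,has); (21,10,has); (21,17,has); (21,18,has); (22,11,has); (22,18,has); (22,19,has); (23,17,has); (23,18,has); (23,19,has); (27,3,has); (27,24,has); (27,26,has); (28,7,has); (28,24,has); (28,25,has); (29,11,has); (29,25,has); (29,26,has); (30,24,has); (30,25,has); (30,26,has)
final:
nodes: 2:pt, 3:pt, 6:pt, 7:pt, 10:pt, 11:pt, 17:pt, 18:pt, 19:pt, 20:F, 21:F, 22:F, 23:F, 24:pt, 25:pt, 26:pt, 27:F, 28:F, 29:F, 30:F
edges: (20,2,has); (20,17,has); (20,19,has); (21,10,has); (21,17,has); (21,18,has); (22,11,has); (22,18,has); (22,19,has); (23,17,has); (23,18,has); (23,19,has); (27,3,has); (27,24,has); (27,26,has); (28,7,has); (28,24,has); (28,25,has); (29,11,has); (29,25,has); (29,26,has); (30,24,has); (30,25,has); (30,26,has)


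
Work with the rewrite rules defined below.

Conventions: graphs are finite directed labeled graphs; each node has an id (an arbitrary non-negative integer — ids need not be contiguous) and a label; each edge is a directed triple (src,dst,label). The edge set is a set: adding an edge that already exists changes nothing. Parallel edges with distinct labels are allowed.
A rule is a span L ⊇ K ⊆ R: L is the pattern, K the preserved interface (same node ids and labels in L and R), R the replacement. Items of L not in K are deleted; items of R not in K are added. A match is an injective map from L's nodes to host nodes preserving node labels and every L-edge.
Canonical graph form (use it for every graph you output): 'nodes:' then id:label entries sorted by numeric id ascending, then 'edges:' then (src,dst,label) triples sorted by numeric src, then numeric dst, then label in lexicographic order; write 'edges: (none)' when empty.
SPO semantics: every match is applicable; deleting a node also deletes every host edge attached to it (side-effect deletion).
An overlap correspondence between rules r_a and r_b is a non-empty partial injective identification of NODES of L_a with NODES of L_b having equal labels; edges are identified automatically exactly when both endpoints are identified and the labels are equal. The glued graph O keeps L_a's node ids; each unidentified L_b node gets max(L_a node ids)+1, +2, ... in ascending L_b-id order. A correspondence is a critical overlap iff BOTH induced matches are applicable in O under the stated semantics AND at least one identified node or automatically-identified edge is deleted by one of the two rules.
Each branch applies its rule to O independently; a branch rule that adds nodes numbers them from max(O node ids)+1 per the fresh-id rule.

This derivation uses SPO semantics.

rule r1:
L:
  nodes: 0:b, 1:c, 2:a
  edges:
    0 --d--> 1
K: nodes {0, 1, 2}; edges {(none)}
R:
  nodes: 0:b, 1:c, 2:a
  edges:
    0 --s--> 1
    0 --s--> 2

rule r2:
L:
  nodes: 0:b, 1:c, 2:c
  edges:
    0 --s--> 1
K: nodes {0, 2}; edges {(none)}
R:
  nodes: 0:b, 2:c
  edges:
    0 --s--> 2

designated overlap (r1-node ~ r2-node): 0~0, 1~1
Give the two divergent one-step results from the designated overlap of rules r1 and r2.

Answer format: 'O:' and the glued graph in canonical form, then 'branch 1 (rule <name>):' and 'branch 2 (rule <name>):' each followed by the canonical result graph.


O:
nodes: 0:b, 1:c, 2:a, 3:c
edges: (0,1,d); (0,1,s)
branch 1 (rule r1):
nodes: 0:b, 1:c, 2:a, 3:c
edges: (0,1,s); (0,2,s)
branch 2 (rule r2):
nodes: 0:b, 2:a, 3:c
edges: (0,3,s)


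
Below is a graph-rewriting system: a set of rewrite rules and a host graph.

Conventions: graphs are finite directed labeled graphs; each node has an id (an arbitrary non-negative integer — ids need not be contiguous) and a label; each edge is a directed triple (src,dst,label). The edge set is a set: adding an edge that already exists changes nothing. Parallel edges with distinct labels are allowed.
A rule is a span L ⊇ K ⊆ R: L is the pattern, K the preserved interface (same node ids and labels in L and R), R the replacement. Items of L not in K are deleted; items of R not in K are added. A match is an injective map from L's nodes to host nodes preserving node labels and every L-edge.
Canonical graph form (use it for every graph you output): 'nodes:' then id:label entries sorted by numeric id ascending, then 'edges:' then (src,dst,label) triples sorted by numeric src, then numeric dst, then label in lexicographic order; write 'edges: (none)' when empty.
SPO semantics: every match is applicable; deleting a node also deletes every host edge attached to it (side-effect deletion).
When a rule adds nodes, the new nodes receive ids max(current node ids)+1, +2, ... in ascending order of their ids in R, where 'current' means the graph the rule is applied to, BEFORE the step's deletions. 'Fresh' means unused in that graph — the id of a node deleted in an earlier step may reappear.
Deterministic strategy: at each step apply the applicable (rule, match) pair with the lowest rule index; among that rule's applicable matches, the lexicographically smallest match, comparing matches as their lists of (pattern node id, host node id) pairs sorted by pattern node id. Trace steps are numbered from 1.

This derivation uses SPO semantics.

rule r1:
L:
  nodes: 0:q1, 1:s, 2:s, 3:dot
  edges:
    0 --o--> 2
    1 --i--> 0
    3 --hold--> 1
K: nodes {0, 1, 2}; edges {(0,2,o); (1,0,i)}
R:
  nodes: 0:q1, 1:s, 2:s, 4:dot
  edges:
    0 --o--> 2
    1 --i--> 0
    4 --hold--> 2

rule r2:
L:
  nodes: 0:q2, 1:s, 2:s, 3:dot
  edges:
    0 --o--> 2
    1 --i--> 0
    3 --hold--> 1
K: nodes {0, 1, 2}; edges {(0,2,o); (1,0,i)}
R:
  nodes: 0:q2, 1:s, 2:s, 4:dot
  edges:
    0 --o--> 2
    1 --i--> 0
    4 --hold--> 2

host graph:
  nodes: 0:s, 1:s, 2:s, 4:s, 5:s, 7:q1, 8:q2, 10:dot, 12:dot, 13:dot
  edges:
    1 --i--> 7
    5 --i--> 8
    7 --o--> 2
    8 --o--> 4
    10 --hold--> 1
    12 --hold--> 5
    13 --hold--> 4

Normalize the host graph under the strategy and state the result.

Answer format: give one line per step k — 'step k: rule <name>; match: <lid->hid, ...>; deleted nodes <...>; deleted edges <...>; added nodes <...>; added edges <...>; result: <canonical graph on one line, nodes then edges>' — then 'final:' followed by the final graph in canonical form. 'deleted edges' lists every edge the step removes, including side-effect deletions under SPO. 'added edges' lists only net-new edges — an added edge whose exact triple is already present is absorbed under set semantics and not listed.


step 1: rule r1; match: 0->7, 1->1, 2->2, 3->10; deleted nodes 10; deleted edges (10,1,hold); added nodes 14; added edges (14,2,hold); result: nodes: 0:s, 1:s, 2:s, 4:s, 5:s, 7:q1, 8:q2, 12:dot, 13:dot, 14:dot edges: (1,7,i); (5,8,i); (7,2,o); (8,4,o); (12,5,hold); (13,4,hold); (14,2,hold)
step 2: rule r2; match: 0->8, 1->5, 2->4, 3->12; deleted nodes 12; deleted edges (12,5,hold); added nodes 15; added edges (15,4,hold); result: nodes: 0:s, 1:s, 2:s, 4:s, 5:s, 7:q1, 8:q2, 13:dot, 14:dot, 15:dot edges: (1,7,i); (5,8,i); (7,2,o); (8,4,o); (13,4,hold); (14,2,hold); (15,4,hold)
final:
nodes: 0:s, 1:s, 2:s, 4:s, 5:s, 7:q1, 8:q2, 13:dot, 14:dot, 15:dot
edges: (1,7,i); (5,8,i); (7,2,o); (8,4,o); (13,4,hold); (14,2,hold); (15,4,hold)


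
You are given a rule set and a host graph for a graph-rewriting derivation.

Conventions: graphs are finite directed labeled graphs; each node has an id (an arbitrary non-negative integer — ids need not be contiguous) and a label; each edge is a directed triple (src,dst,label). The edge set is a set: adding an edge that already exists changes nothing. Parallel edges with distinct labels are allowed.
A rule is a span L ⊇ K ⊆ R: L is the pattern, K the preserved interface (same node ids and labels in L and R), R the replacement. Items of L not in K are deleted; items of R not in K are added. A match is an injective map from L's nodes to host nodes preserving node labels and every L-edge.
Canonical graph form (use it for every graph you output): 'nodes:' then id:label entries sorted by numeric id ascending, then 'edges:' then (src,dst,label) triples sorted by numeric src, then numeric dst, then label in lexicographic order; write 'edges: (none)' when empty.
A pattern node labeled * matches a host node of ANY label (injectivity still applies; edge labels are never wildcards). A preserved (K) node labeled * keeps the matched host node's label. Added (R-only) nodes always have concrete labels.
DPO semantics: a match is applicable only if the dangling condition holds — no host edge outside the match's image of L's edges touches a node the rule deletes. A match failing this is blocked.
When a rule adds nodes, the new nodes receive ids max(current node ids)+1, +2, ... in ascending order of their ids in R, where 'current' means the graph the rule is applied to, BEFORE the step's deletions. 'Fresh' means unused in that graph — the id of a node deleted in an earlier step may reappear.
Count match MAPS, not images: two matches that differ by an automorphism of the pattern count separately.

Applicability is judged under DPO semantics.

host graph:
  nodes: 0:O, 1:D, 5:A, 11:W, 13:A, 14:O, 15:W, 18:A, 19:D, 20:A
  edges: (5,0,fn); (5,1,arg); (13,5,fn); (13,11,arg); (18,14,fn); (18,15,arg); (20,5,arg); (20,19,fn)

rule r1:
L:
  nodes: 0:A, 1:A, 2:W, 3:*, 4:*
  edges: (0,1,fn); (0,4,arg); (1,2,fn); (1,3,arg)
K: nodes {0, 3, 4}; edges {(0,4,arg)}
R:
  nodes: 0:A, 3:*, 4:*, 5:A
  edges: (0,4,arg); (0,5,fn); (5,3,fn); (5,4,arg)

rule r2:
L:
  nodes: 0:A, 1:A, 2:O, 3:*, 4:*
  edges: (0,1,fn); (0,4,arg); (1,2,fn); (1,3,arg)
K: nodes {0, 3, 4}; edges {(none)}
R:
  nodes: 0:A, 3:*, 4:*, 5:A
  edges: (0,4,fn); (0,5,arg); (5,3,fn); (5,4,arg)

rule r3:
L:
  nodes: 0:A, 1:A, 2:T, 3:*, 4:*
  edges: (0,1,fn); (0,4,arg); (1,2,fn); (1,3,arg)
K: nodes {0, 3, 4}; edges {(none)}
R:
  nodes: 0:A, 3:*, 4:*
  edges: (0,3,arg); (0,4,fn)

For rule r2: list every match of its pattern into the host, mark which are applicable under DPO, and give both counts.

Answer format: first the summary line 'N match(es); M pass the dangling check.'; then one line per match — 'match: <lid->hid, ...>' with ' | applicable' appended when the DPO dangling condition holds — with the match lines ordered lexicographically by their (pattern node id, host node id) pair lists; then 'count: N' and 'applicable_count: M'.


1 match(es); 0 pass the dangling check.
match: 0->13, 1->5, 2->0, 3->1, 4->11
count: 1
applicable_count: 0


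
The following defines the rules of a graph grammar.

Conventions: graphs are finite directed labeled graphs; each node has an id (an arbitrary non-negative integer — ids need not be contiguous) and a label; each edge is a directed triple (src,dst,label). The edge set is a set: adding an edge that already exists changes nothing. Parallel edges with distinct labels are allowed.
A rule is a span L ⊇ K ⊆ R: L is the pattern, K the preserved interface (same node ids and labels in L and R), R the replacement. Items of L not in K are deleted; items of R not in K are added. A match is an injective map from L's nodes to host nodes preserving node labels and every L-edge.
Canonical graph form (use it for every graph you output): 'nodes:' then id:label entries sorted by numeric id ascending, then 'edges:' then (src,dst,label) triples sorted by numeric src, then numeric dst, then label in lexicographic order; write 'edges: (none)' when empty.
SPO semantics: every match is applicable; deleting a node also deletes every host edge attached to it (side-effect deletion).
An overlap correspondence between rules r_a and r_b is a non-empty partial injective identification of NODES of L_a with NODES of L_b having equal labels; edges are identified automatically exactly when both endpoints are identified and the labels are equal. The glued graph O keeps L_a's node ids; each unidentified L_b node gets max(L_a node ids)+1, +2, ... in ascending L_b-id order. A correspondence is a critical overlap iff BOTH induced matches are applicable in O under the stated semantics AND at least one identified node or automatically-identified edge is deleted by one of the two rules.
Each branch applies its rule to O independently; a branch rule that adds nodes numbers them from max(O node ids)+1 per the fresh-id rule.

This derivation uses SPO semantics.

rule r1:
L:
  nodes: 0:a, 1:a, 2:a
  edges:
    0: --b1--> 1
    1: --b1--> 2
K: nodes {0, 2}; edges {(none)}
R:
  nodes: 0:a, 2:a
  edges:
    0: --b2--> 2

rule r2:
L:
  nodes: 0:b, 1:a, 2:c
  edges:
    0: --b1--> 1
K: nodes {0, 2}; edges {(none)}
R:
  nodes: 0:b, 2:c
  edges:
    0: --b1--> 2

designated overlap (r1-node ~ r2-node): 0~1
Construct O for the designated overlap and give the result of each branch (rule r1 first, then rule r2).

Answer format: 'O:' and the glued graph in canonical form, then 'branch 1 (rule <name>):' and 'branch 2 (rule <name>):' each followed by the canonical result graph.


O:
nodes: 0:a, 1:a, 2:a, 3:b, 4:c
edges: (0,1,b1); (1,2,b1); (3,0,b1)
branch 1 (rule r1):
nodes: 0:a, 2:a, 3:b, 4:c
edges: (0,2,b2); (3,0,b1)
branch 2 (rule r2):
nodes: 1:a, 2:a, 3:b, 4:c
edges: (1,2,b1); (3,4,b1)


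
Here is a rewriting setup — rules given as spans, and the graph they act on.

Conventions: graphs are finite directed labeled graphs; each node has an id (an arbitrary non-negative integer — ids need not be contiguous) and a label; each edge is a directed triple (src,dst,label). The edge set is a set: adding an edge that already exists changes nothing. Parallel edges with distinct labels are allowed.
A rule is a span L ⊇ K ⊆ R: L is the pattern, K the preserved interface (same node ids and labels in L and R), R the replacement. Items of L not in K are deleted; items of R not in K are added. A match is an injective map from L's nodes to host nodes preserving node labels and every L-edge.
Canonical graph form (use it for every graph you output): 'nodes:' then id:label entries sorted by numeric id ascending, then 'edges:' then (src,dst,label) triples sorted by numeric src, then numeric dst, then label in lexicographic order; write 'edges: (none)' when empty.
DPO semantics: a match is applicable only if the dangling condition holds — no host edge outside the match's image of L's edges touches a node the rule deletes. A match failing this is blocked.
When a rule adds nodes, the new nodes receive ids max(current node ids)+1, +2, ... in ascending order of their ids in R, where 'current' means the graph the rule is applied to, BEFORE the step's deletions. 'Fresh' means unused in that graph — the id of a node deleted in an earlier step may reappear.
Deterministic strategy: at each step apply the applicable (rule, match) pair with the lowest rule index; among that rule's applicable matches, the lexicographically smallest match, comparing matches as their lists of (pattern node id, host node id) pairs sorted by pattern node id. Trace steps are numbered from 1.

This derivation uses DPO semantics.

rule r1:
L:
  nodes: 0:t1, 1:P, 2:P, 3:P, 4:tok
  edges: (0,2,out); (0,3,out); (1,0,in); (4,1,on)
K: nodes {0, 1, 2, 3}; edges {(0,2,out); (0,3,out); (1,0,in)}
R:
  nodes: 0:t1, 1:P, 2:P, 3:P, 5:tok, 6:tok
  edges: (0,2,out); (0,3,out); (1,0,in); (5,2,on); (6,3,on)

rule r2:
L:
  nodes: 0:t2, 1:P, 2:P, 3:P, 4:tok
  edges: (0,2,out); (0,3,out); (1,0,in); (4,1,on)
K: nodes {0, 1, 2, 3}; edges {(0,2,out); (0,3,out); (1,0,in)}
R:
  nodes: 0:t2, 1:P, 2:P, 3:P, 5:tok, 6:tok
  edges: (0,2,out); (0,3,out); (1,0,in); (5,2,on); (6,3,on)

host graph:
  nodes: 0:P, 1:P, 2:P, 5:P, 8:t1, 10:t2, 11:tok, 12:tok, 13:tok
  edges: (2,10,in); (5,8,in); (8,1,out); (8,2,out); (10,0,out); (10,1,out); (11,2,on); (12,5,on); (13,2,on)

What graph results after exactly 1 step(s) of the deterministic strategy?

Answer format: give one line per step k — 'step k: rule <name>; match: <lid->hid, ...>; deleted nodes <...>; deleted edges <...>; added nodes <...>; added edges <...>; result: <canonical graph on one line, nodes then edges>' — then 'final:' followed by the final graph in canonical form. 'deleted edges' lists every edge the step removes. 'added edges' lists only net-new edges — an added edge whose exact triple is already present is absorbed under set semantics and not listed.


step 1: rule r1; match: 0->8, 1->5, 2->1, 3->2, 4->12; deleted nodes 12; deleted edges (12,5,on); added nodes 14, 15; added edges (14,1,on); (15,2,on); result: nodes: 0:P, 1:P, 2:P, 5:P, 8:t1, 10:t2, 11:tok, 13:tok, 14:tok, 15:tok edges: (2,10,in); (5,8,in); (8,1,out); (8,2,out); (10,0,out); (10,1,out); (11,2,on); (13,2,on); (14,1,on); (15,2,on)
final:
nodes: 0:P, 1:P, 2:P, 5:P, 8:t1, 10:t2, 11:tok, 13:tok, 14:tok, 15:tok
edges: (2,10,in); (5,8,in); (8,1,out); (8,2,out); (10,0,out); (10,1,out); (11,2,on); (13,2,on); (14,1,on); (15,2,on)
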